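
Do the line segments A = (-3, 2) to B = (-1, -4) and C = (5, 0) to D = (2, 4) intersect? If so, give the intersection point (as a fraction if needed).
No (intersection of containing lines falls outside at least one segment)

Parametrize and solve: t = -13/5, s = 22/5. At least one of these is outside [0, 1], so the segments do not intersect.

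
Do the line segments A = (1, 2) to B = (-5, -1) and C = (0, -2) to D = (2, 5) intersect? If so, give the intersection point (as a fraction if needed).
No (intersection of containing lines falls outside at least one segment)

Parametrize and solve: t = -1/36, s = 7/12. At least one of these is outside [0, 1], so the segments do not intersect.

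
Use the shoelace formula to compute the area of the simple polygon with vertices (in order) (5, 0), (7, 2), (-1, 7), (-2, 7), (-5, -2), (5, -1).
Area = 127/2

Shoelace formula: Area = (1/2) |Σ_i (x_i · y_{i+1} − x_{i+1} · y_i)| (indices mod n). Compute each cross term:
  (5)(2) − (7)(0) = 10
  (7)(7) − (-1)(2) = 51
  (-1)(7) − (-2)(7) = 7
  (-2)(-2) − (-5)(7) = 39
  (-5)(-1) − (5)(-2) = 15
  (5)(0) − (5)(-1) = 5
Sum = 127, so (signed) Area = 127/2 = 127/2, |Area| = 127/2.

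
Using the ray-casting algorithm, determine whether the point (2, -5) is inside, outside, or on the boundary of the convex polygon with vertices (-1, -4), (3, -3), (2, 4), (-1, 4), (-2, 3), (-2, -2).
The point (2, -5) lies strictly outside the polygon

Cast a horizontal ray to the right from the query point and count how many polygon edges it crosses (each edge strictly once or zero times, handled with the usual half-open convention). 
Parity of crossings → even ⇒ outside.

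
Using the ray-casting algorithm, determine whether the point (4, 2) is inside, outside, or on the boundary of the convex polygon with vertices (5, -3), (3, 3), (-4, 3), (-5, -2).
The point (4, 2) lies strictly outside the polygon

Cast a horizontal ray to the right from the query point and count how many polygon edges it crosses (each edge strictly once or zero times, handled with the usual half-open convention). 
Parity of crossings → even ⇒ outside.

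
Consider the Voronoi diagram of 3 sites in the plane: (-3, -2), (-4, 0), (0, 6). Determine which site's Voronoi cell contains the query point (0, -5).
Nearest site = (-3, -2)

The Voronoi cell of site s contains exactly those query points closer to s than to any other site. Compute squared distances from q = (0, -5) to each site:
  (-3 − 0)² + (-2 − -5)² = 18
  (-4 − 0)² + (0 − -5)² = 41
  (0 − 0)² + (6 − -5)² = 121
Minimum is attained by (-3, -2), so q lies in its Voronoi cell.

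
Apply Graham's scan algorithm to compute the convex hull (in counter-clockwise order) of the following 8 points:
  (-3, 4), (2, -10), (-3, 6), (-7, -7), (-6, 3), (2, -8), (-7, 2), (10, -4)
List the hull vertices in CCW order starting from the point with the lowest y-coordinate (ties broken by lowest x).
Hull (CCW) = [(2, -10), (10, -4), (-3, 6), (-7, 2), (-7, -7)]

Graham scan procedure:
  1. Find the pivot p₀ = point with lowest y (tie → lowest x): (2, -10).
  2. Sort the remaining points by polar angle around p₀.
  3. Walk through sorted points, maintaining a stack; pop the top while the last three entries make a non-left turn (cross product ≤ 0).
  4. Final stack is the convex hull in CCW order: (2, -10), (10, -4), (-3, 6), (-7, 2), (-7, -7).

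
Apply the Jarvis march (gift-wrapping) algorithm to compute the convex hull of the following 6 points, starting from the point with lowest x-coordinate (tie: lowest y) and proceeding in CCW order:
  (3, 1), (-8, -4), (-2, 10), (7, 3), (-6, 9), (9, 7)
Hull (CCW) = [(-8, -4), (3, 1), (7, 3), (9, 7), (-2, 10), (-6, 9)]

Jarvis march: at each step, from the current hull vertex p, select the next vertex q as the point such that every other point lies strictly to the left of (or on) the directed line p → q. (Equivalently: for every other point r, the cross product (q − p) × (r − p) ≥ 0.)
Starting point (lowest x, tie lowest y): (-8, -4). Wrap until returning to start. Resulting hull: (-8, -4), (3, 1), (7, 3), (9, 7), (-2, 10), (-6, 9).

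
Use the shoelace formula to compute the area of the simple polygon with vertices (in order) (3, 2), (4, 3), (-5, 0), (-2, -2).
Area = 14

Shoelace formula: Area = (1/2) |Σ_i (x_i · y_{i+1} − x_{i+1} · y_i)| (indices mod n). Compute each cross term:
  (3)(3) − (4)(2) = 1
  (4)(0) − (-5)(3) = 15
  (-5)(-2) − (-2)(0) = 10
  (-2)(2) − (3)(-2) = 2
Sum = 28, so (signed) Area = 28/2 = 14, |Area| = 14.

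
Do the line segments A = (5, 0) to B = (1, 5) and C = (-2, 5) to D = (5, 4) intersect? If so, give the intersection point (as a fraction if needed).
Yes; intersection at (43/31, 140/31) (t = 28/31 on AB, s = 15/31 on CD)

Parametrize AB as A + t(B − A) = (5 + -4 t, 0 + 5 t) and CD as C + s(D − C) = (-2 + 7 s, 5 + -1 s). Solve the linear system for (t, s). Determinant = 31 ≠ 0, so a unique intersection of the containing lines exists. Solution: t = 28/31, s = 15/31 — both in [0, 1], so the segments cross. Intersection point: (43/31, 140/31).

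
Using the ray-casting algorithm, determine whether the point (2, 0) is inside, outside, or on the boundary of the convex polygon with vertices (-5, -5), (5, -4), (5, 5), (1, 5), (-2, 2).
The point (2, 0) lies strictly inside the polygon

Cast a horizontal ray to the right from the query point and count how many polygon edges it crosses (each edge strictly once or zero times, handled with the usual half-open convention). 
Parity of crossings → odd ⇒ inside.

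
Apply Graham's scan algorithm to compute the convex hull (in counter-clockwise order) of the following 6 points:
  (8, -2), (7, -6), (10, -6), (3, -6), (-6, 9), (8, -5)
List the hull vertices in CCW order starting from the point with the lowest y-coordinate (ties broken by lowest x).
Hull (CCW) = [(3, -6), (10, -6), (8, -2), (-6, 9)]

Graham scan procedure:
  1. Find the pivot p₀ = point with lowest y (tie → lowest x): (3, -6).
  2. Sort the remaining points by polar angle around p₀.
  3. Walk through sorted points, maintaining a stack; pop the top while the last three entries make a non-left turn (cross product ≤ 0).
  4. Final stack is the convex hull in CCW order: (3, -6), (10, -6), (8, -2), (-6, 9).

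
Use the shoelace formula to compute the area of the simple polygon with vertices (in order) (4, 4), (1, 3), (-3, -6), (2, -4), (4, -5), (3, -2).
Area = 34

Shoelace formula: Area = (1/2) |Σ_i (x_i · y_{i+1} − x_{i+1} · y_i)| (indices mod n). Compute each cross term:
  (4)(3) − (1)(4) = 8
  (1)(-6) − (-3)(3) = 3
  (-3)(-4) − (2)(-6) = 24
  (2)(-5) − (4)(-4) = 6
  (4)(-2) − (3)(-5) = 7
  (3)(4) − (4)(-2) = 20
Sum = 68, so (signed) Area = 68/2 = 34, |Area| = 34.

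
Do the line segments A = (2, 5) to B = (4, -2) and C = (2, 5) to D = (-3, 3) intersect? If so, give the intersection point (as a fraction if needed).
Yes; intersection at (2, 5) (t = 0 on AB, s = 0 on CD)

Parametrize AB as A + t(B − A) = (2 + 2 t, 5 + -7 t) and CD as C + s(D − C) = (2 + -5 s, 5 + -2 s). Solve the linear system for (t, s). Determinant = 39 ≠ 0, so a unique intersection of the containing lines exists. Solution: t = 0, s = 0 — both in [0, 1], so the segments cross. Intersection point: (2, 5).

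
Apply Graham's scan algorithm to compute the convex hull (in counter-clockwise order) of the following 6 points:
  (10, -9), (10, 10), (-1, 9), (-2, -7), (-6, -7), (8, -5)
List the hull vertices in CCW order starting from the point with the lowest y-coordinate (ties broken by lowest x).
Hull (CCW) = [(10, -9), (10, 10), (-1, 9), (-6, -7)]

Graham scan procedure:
  1. Find the pivot p₀ = point with lowest y (tie → lowest x): (10, -9).
  2. Sort the remaining points by polar angle around p₀.
  3. Walk through sorted points, maintaining a stack; pop the top while the last three entries make a non-left turn (cross product ≤ 0).
  4. Final stack is the convex hull in CCW order: (10, -9), (10, 10), (-1, 9), (-6, -7).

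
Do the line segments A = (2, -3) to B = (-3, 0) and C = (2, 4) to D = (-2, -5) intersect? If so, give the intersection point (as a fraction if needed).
Yes; intersection at (-26/57, -29/19) (t = 28/57 on AB, s = 35/57 on CD)

Parametrize AB as A + t(B − A) = (2 + -5 t, -3 + 3 t) and CD as C + s(D − C) = (2 + -4 s, 4 + -9 s). Solve the linear system for (t, s). Determinant = -57 ≠ 0, so a unique intersection of the containing lines exists. Solution: t = 28/57, s = 35/57 — both in [0, 1], so the segments cross. Intersection point: (-26/57, -29/19).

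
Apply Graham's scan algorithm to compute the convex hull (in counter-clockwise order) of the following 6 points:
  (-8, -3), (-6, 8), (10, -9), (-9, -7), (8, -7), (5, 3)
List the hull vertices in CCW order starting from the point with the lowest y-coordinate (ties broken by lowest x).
Hull (CCW) = [(10, -9), (5, 3), (-6, 8), (-9, -7)]

Graham scan procedure:
  1. Find the pivot p₀ = point with lowest y (tie → lowest x): (10, -9).
  2. Sort the remaining points by polar angle around p₀.
  3. Walk through sorted points, maintaining a stack; pop the top while the last three entries make a non-left turn (cross product ≤ 0).
  4. Final stack is the convex hull in CCW order: (10, -9), (5, 3), (-6, 8), (-9, -7).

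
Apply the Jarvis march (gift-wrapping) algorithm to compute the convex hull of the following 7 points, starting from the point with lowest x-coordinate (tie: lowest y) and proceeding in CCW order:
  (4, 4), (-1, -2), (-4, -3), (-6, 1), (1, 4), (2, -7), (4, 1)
Hull (CCW) = [(-6, 1), (-4, -3), (2, -7), (4, 1), (4, 4), (1, 4)]

Jarvis march: at each step, from the current hull vertex p, select the next vertex q as the point such that every other point lies strictly to the left of (or on) the directed line p → q. (Equivalently: for every other point r, the cross product (q − p) × (r − p) ≥ 0.)
Starting point (lowest x, tie lowest y): (-6, 1). Wrap until returning to start. Resulting hull: (-6, 1), (-4, -3), (2, -7), (4, 1), (4, 4), (1, 4).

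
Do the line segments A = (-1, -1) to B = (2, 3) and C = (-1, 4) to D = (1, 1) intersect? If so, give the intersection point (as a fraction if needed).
Yes; intersection at (13/17, 23/17) (t = 10/17 on AB, s = 15/17 on CD)

Parametrize AB as A + t(B − A) = (-1 + 3 t, -1 + 4 t) and CD as C + s(D − C) = (-1 + 2 s, 4 + -3 s). Solve the linear system for (t, s). Determinant = 17 ≠ 0, so a unique intersection of the containing lines exists. Solution: t = 10/17, s = 15/17 — both in [0, 1], so the segments cross. Intersection point: (13/17, 23/17).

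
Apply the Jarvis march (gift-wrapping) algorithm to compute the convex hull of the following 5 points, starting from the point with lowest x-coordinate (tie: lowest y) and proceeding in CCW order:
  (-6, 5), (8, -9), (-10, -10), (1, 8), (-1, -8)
Hull (CCW) = [(-10, -10), (8, -9), (1, 8), (-6, 5)]

Jarvis march: at each step, from the current hull vertex p, select the next vertex q as the point such that every other point lies strictly to the left of (or on) the directed line p → q. (Equivalently: for every other point r, the cross product (q − p) × (r − p) ≥ 0.)
Starting point (lowest x, tie lowest y): (-10, -10). Wrap until returning to start. Resulting hull: (-10, -10), (8, -9), (1, 8), (-6, 5).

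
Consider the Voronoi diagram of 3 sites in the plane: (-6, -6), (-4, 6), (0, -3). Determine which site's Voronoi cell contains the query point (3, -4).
Nearest site = (0, -3)

The Voronoi cell of site s contains exactly those query points closer to s than to any other site. Compute squared distances from q = (3, -4) to each site:
  (0 − 3)² + (-3 − -4)² = 10
  (-6 − 3)² + (-6 − -4)² = 85
  (-4 − 3)² + (6 − -4)² = 149
Minimum is attained by (0, -3), so q lies in its Voronoi cell.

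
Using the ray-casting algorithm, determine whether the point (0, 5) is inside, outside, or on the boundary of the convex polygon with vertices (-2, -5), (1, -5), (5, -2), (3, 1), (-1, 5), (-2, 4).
The point (0, 5) lies strictly outside the polygon

Cast a horizontal ray to the right from the query point and count how many polygon edges it crosses (each edge strictly once or zero times, handled with the usual half-open convention). 
Parity of crossings → even ⇒ outside.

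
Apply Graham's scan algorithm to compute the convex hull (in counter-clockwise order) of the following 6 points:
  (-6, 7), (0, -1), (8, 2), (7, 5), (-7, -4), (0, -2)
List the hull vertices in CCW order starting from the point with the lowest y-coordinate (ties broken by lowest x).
Hull (CCW) = [(-7, -4), (0, -2), (8, 2), (7, 5), (-6, 7)]

Graham scan procedure:
  1. Find the pivot p₀ = point with lowest y (tie → lowest x): (-7, -4).
  2. Sort the remaining points by polar angle around p₀.
  3. Walk through sorted points, maintaining a stack; pop the top while the last three entries make a non-left turn (cross product ≤ 0).
  4. Final stack is the convex hull in CCW order: (-7, -4), (0, -2), (8, 2), (7, 5), (-6, 7).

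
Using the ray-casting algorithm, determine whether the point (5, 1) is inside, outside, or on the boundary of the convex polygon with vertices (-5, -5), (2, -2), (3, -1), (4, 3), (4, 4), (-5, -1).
The point (5, 1) lies strictly outside the polygon

Cast a horizontal ray to the right from the query point and count how many polygon edges it crosses (each edge strictly once or zero times, handled with the usual half-open convention). 
Parity of crossings → even ⇒ outside.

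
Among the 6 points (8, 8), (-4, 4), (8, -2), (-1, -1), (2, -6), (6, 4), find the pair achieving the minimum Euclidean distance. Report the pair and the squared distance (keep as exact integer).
Pair = ((8, 8), (6, 4)); squared distance = 20

Compute all C(6, 2) = 15 pairwise squared distances (x_i − x_j)² + (y_i − y_j)². The minimum is 20, attained by the pair ((8, 8), (6, 4)).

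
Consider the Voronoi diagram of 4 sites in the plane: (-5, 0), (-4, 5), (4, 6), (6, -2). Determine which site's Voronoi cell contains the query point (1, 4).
Nearest site = (4, 6)

The Voronoi cell of site s contains exactly those query points closer to s than to any other site. Compute squared distances from q = (1, 4) to each site:
  (4 − 1)² + (6 − 4)² = 13
  (-4 − 1)² + (5 − 4)² = 26
  (-5 − 1)² + (0 − 4)² = 52
  (6 − 1)² + (-2 − 4)² = 61
Minimum is attained by (4, 6), so q lies in its Voronoi cell.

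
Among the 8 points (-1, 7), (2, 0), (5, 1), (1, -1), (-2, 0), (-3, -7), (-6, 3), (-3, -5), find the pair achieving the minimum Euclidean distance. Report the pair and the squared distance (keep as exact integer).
Pair = ((2, 0), (1, -1)); squared distance = 2

Compute all C(8, 2) = 28 pairwise squared distances (x_i − x_j)² + (y_i − y_j)². The minimum is 2, attained by the pair ((2, 0), (1, -1)).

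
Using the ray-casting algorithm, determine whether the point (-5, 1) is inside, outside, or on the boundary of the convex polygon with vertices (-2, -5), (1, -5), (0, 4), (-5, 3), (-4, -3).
The point (-5, 1) lies strictly outside the polygon

Cast a horizontal ray to the right from the query point and count how many polygon edges it crosses (each edge strictly once or zero times, handled with the usual half-open convention). 
Parity of crossings → even ⇒ outside.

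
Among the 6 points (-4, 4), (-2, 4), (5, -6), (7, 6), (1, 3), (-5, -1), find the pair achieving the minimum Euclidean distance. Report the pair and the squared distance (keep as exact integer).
Pair = ((-4, 4), (-2, 4)); squared distance = 4

Compute all C(6, 2) = 15 pairwise squared distances (x_i − x_j)² + (y_i − y_j)². The minimum is 4, attained by the pair ((-4, 4), (-2, 4)).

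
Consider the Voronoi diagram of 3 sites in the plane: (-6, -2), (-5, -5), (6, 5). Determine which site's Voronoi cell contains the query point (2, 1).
Nearest site = (6, 5)

The Voronoi cell of site s contains exactly those query points closer to s than to any other site. Compute squared distances from q = (2, 1) to each site:
  (6 − 2)² + (5 − 1)² = 32
  (-6 − 2)² + (-2 − 1)² = 73
  (-5 − 2)² + (-5 − 1)² = 85
Minimum is attained by (6, 5), so q lies in its Voronoi cell.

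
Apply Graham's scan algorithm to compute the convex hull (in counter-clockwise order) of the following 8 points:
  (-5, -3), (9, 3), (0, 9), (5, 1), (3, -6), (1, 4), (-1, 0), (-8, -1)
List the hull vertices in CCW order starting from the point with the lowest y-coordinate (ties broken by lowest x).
Hull (CCW) = [(3, -6), (9, 3), (0, 9), (-8, -1), (-5, -3)]

Graham scan procedure:
  1. Find the pivot p₀ = point with lowest y (tie → lowest x): (3, -6).
  2. Sort the remaining points by polar angle around p₀.
  3. Walk through sorted points, maintaining a stack; pop the top while the last three entries make a non-left turn (cross product ≤ 0).
  4. Final stack is the convex hull in CCW order: (3, -6), (9, 3), (0, 9), (-8, -1), (-5, -3).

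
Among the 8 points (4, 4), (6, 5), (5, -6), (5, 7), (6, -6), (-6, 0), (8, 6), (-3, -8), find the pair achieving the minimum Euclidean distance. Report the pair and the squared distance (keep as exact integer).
Pair = ((5, -6), (6, -6)); squared distance = 1

Compute all C(8, 2) = 28 pairwise squared distances (x_i − x_j)² + (y_i − y_j)². The minimum is 1, attained by the pair ((5, -6), (6, -6)).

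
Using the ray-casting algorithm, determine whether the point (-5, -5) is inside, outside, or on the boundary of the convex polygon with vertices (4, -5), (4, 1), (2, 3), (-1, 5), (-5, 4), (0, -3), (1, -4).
The point (-5, -5) lies strictly outside the polygon

Cast a horizontal ray to the right from the query point and count how many polygon edges it crosses (each edge strictly once or zero times, handled with the usual half-open convention). 
Parity of crossings → even ⇒ outside.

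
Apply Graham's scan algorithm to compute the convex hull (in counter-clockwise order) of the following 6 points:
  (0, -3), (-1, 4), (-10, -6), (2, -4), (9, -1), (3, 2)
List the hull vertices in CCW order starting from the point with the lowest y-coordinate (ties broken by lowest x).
Hull (CCW) = [(-10, -6), (2, -4), (9, -1), (-1, 4)]

Graham scan procedure:
  1. Find the pivot p₀ = point with lowest y (tie → lowest x): (-10, -6).
  2. Sort the remaining points by polar angle around p₀.
  3. Walk through sorted points, maintaining a stack; pop the top while the last three entries make a non-left turn (cross product ≤ 0).
  4. Final stack is the convex hull in CCW order: (-10, -6), (2, -4), (9, -1), (-1, 4).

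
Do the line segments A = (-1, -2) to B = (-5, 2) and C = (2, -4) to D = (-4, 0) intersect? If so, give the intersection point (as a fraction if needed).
Yes; intersection at (-1, -2) (t = 0 on AB, s = 1/2 on CD)

Parametrize AB as A + t(B − A) = (-1 + -4 t, -2 + 4 t) and CD as C + s(D − C) = (2 + -6 s, -4 + 4 s). Solve the linear system for (t, s). Determinant = -8 ≠ 0, so a unique intersection of the containing lines exists. Solution: t = 0, s = 1/2 — both in [0, 1], so the segments cross. Intersection point: (-1, -2).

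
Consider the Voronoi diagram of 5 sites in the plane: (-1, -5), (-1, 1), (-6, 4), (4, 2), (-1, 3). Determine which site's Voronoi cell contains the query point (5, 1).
Nearest site = (4, 2)

The Voronoi cell of site s contains exactly those query points closer to s than to any other site. Compute squared distances from q = (5, 1) to each site:
  (4 − 5)² + (2 − 1)² = 2
  (-1 − 5)² + (1 − 1)² = 36
  (-1 − 5)² + (3 − 1)² = 40
  (-1 − 5)² + (-5 − 1)² = 72
  (-6 − 5)² + (4 − 1)² = 130
Minimum is attained by (4, 2), so q lies in its Voronoi cell.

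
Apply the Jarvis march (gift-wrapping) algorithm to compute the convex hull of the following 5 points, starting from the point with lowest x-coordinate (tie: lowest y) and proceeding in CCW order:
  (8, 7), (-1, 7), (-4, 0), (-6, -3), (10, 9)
Hull (CCW) = [(-6, -3), (8, 7), (10, 9), (-1, 7)]

Jarvis march: at each step, from the current hull vertex p, select the next vertex q as the point such that every other point lies strictly to the left of (or on) the directed line p → q. (Equivalently: for every other point r, the cross product (q − p) × (r − p) ≥ 0.)
Starting point (lowest x, tie lowest y): (-6, -3). Wrap until returning to start. Resulting hull: (-6, -3), (8, 7), (10, 9), (-1, 7).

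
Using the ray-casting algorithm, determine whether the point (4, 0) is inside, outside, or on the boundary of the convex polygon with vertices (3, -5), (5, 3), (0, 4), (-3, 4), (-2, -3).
The point (4, 0) lies strictly inside the polygon

Cast a horizontal ray to the right from the query point and count how many polygon edges it crosses (each edge strictly once or zero times, handled with the usual half-open convention). 
Parity of crossings → odd ⇒ inside.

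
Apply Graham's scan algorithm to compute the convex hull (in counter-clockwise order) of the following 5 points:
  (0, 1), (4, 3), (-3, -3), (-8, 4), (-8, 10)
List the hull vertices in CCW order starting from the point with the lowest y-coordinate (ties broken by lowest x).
Hull (CCW) = [(-3, -3), (4, 3), (-8, 10), (-8, 4)]

Graham scan procedure:
  1. Find the pivot p₀ = point with lowest y (tie → lowest x): (-3, -3).
  2. Sort the remaining points by polar angle around p₀.
  3. Walk through sorted points, maintaining a stack; pop the top while the last three entries make a non-left turn (cross product ≤ 0).
  4. Final stack is the convex hull in CCW order: (-3, -3), (4, 3), (-8, 10), (-8, 4).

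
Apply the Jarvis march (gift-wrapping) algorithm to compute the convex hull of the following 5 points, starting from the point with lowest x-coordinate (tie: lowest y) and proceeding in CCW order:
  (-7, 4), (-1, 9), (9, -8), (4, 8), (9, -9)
Hull (CCW) = [(-7, 4), (9, -9), (9, -8), (4, 8), (-1, 9)]

Jarvis march: at each step, from the current hull vertex p, select the next vertex q as the point such that every other point lies strictly to the left of (or on) the directed line p → q. (Equivalently: for every other point r, the cross product (q − p) × (r − p) ≥ 0.)
Starting point (lowest x, tie lowest y): (-7, 4). Wrap until returning to start. Resulting hull: (-7, 4), (9, -9), (9, -8), (4, 8), (-1, 9).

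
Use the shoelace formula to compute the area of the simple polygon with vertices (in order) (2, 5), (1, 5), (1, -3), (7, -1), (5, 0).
Area = 47/2

Shoelace formula: Area = (1/2) |Σ_i (x_i · y_{i+1} − x_{i+1} · y_i)| (indices mod n). Compute each cross term:
  (2)(5) − (1)(5) = 5
  (1)(-3) − (1)(5) = -8
  (1)(-1) − (7)(-3) = 20
  (7)(0) − (5)(-1) = 5
  (5)(5) − (2)(0) = 25
Sum = 47, so (signed) Area = 47/2 = 47/2, |Area| = 47/2.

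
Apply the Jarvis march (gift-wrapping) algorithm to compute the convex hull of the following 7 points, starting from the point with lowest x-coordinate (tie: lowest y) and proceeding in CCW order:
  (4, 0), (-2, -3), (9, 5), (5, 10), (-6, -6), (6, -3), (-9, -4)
Hull (CCW) = [(-9, -4), (-6, -6), (6, -3), (9, 5), (5, 10)]

Jarvis march: at each step, from the current hull vertex p, select the next vertex q as the point such that every other point lies strictly to the left of (or on) the directed line p → q. (Equivalently: for every other point r, the cross product (q − p) × (r − p) ≥ 0.)
Starting point (lowest x, tie lowest y): (-9, -4). Wrap until returning to start. Resulting hull: (-9, -4), (-6, -6), (6, -3), (9, 5), (5, 10).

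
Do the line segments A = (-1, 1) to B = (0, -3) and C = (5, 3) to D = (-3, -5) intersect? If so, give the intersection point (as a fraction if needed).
Yes; intersection at (-1/5, -11/5) (t = 4/5 on AB, s = 13/20 on CD)

Parametrize AB as A + t(B − A) = (-1 + 1 t, 1 + -4 t) and CD as C + s(D − C) = (5 + -8 s, 3 + -8 s). Solve the linear system for (t, s). Determinant = 40 ≠ 0, so a unique intersection of the containing lines exists. Solution: t = 4/5, s = 13/20 — both in [0, 1], so the segments cross. Intersection point: (-1/5, -11/5).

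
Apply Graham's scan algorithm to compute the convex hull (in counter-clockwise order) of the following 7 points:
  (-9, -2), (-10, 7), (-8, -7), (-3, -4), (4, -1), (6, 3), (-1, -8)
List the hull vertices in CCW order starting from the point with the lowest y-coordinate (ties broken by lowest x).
Hull (CCW) = [(-1, -8), (4, -1), (6, 3), (-10, 7), (-9, -2), (-8, -7)]

Graham scan procedure:
  1. Find the pivot p₀ = point with lowest y (tie → lowest x): (-1, -8).
  2. Sort the remaining points by polar angle around p₀.
  3. Walk through sorted points, maintaining a stack; pop the top while the last three entries make a non-left turn (cross product ≤ 0).
  4. Final stack is the convex hull in CCW order: (-1, -8), (4, -1), (6, 3), (-10, 7), (-9, -2), (-8, -7).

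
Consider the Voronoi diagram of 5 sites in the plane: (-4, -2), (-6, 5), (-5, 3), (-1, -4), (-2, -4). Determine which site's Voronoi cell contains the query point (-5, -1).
Nearest site = (-4, -2)

The Voronoi cell of site s contains exactly those query points closer to s than to any other site. Compute squared distances from q = (-5, -1) to each site:
  (-4 − -5)² + (-2 − -1)² = 2
  (-5 − -5)² + (3 − -1)² = 16
  (-2 − -5)² + (-4 − -1)² = 18
  (-1 − -5)² + (-4 − -1)² = 25
  (-6 − -5)² + (5 − -1)² = 37
Minimum is attained by (-4, -2), so q lies in its Voronoi cell.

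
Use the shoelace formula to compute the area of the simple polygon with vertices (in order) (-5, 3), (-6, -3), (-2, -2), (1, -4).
Area = 16

Shoelace formula: Area = (1/2) |Σ_i (x_i · y_{i+1} − x_{i+1} · y_i)| (indices mod n). Compute each cross term:
  (-5)(-3) − (-6)(3) = 33
  (-6)(-2) − (-2)(-3) = 6
  (-2)(-4) − (1)(-2) = 10
  (1)(3) − (-5)(-4) = -17
Sum = 32, so (signed) Area = 32/2 = 16, |Area| = 16.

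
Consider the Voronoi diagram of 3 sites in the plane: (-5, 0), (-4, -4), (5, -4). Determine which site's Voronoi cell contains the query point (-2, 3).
Nearest site = (-5, 0)

The Voronoi cell of site s contains exactly those query points closer to s than to any other site. Compute squared distances from q = (-2, 3) to each site:
  (-5 − -2)² + (0 − 3)² = 18
  (-4 − -2)² + (-4 − 3)² = 53
  (5 − -2)² + (-4 − 3)² = 98
Minimum is attained by (-5, 0), so q lies in its Voronoi cell.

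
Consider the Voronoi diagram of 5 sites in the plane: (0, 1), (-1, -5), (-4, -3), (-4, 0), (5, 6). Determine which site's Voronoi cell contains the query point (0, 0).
Nearest site = (0, 1)

The Voronoi cell of site s contains exactly those query points closer to s than to any other site. Compute squared distances from q = (0, 0) to each site:
  (0 − 0)² + (1 − 0)² = 1
  (-4 − 0)² + (0 − 0)² = 16
  (-4 − 0)² + (-3 − 0)² = 25
  (-1 − 0)² + (-5 − 0)² = 26
  (5 − 0)² + (6 − 0)² = 61
Minimum is attained by (0, 1), so q lies in its Voronoi cell.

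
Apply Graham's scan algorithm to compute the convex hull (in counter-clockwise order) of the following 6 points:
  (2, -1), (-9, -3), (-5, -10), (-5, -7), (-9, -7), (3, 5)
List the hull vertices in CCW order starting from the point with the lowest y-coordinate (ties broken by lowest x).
Hull (CCW) = [(-5, -10), (2, -1), (3, 5), (-9, -3), (-9, -7)]

Graham scan procedure:
  1. Find the pivot p₀ = point with lowest y (tie → lowest x): (-5, -10).
  2. Sort the remaining points by polar angle around p₀.
  3. Walk through sorted points, maintaining a stack; pop the top while the last three entries make a non-left turn (cross product ≤ 0).
  4. Final stack is the convex hull in CCW order: (-5, -10), (2, -1), (3, 5), (-9, -3), (-9, -7).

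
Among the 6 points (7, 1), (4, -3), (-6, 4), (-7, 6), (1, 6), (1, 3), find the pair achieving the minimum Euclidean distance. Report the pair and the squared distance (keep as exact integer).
Pair = ((-6, 4), (-7, 6)); squared distance = 5

Compute all C(6, 2) = 15 pairwise squared distances (x_i − x_j)² + (y_i − y_j)². The minimum is 5, attained by the pair ((-6, 4), (-7, 6)).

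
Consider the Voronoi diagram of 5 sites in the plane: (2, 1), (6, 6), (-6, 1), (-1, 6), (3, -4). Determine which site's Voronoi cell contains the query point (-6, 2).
Nearest site = (-6, 1)

The Voronoi cell of site s contains exactly those query points closer to s than to any other site. Compute squared distances from q = (-6, 2) to each site:
  (-6 − -6)² + (1 − 2)² = 1
  (-1 − -6)² + (6 − 2)² = 41
  (2 − -6)² + (1 − 2)² = 65
  (3 − -6)² + (-4 − 2)² = 117
  (6 − -6)² + (6 − 2)² = 160
Minimum is attained by (-6, 1), so q lies in its Voronoi cell.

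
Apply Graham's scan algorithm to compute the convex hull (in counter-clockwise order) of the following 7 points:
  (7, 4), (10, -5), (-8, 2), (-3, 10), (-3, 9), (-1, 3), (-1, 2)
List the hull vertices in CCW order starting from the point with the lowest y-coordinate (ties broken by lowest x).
Hull (CCW) = [(10, -5), (7, 4), (-3, 10), (-8, 2)]

Graham scan procedure:
  1. Find the pivot p₀ = point with lowest y (tie → lowest x): (10, -5).
  2. Sort the remaining points by polar angle around p₀.
  3. Walk through sorted points, maintaining a stack; pop the top while the last three entries make a non-left turn (cross product ≤ 0).
  4. Final stack is the convex hull in CCW order: (10, -5), (7, 4), (-3, 10), (-8, 2).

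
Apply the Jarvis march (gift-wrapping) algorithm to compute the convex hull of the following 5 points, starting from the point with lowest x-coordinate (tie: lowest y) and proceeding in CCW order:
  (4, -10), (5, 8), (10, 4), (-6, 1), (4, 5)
Hull (CCW) = [(-6, 1), (4, -10), (10, 4), (5, 8)]

Jarvis march: at each step, from the current hull vertex p, select the next vertex q as the point such that every other point lies strictly to the left of (or on) the directed line p → q. (Equivalently: for every other point r, the cross product (q − p) × (r − p) ≥ 0.)
Starting point (lowest x, tie lowest y): (-6, 1). Wrap until returning to start. Resulting hull: (-6, 1), (4, -10), (10, 4), (5, 8).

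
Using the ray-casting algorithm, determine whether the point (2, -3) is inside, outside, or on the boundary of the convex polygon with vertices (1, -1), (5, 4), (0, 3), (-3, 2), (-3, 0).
The point (2, -3) lies strictly outside the polygon

Cast a horizontal ray to the right from the query point and count how many polygon edges it crosses (each edge strictly once or zero times, handled with the usual half-open convention). 
Parity of crossings → even ⇒ outside.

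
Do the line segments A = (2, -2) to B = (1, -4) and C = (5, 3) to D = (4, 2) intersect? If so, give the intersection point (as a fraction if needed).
No (intersection of containing lines falls outside at least one segment)

Parametrize and solve: t = -2, s = 1. At least one of these is outside [0, 1], so the segments do not intersect.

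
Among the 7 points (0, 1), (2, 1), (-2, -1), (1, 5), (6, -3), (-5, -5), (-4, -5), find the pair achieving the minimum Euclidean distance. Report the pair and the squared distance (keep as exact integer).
Pair = ((-5, -5), (-4, -5)); squared distance = 1

Compute all C(7, 2) = 21 pairwise squared distances (x_i − x_j)² + (y_i − y_j)². The minimum is 1, attained by the pair ((-5, -5), (-4, -5)).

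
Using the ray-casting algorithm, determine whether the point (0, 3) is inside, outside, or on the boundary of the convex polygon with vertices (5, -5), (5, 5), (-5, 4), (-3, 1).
The point (0, 3) lies strictly inside the polygon

Cast a horizontal ray to the right from the query point and count how many polygon edges it crosses (each edge strictly once or zero times, handled with the usual half-open convention). 
Parity of crossings → odd ⇒ inside.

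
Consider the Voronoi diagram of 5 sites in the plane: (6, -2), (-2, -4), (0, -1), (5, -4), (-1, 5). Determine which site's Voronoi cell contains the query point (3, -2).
Nearest site = (5, -4)

The Voronoi cell of site s contains exactly those query points closer to s than to any other site. Compute squared distances from q = (3, -2) to each site:
  (5 − 3)² + (-4 − -2)² = 8
  (6 − 3)² + (-2 − -2)² = 9
  (0 − 3)² + (-1 − -2)² = 10
  (-2 − 3)² + (-4 − -2)² = 29
  (-1 − 3)² + (5 − -2)² = 65
Minimum is attained by (5, -4), so q lies in its Voronoi cell.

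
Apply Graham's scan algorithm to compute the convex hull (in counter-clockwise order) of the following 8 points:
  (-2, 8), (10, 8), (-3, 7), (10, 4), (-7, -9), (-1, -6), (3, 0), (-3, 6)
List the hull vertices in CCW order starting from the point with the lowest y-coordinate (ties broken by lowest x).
Hull (CCW) = [(-7, -9), (-1, -6), (10, 4), (10, 8), (-2, 8), (-3, 7)]

Graham scan procedure:
  1. Find the pivot p₀ = point with lowest y (tie → lowest x): (-7, -9).
  2. Sort the remaining points by polar angle around p₀.
  3. Walk through sorted points, maintaining a stack; pop the top while the last three entries make a non-left turn (cross product ≤ 0).
  4. Final stack is the convex hull in CCW order: (-7, -9), (-1, -6), (10, 4), (10, 8), (-2, 8), (-3, 7).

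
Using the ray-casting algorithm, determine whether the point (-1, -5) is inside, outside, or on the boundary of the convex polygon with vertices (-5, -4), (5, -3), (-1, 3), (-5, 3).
The point (-1, -5) lies strictly outside the polygon

Cast a horizontal ray to the right from the query point and count how many polygon edges it crosses (each edge strictly once or zero times, handled with the usual half-open convention). 
Parity of crossings → even ⇒ outside.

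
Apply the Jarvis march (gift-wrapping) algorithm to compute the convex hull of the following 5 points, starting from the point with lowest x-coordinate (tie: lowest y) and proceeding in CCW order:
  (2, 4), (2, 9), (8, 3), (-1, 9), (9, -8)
Hull (CCW) = [(-1, 9), (9, -8), (8, 3), (2, 9)]

Jarvis march: at each step, from the current hull vertex p, select the next vertex q as the point such that every other point lies strictly to the left of (or on) the directed line p → q. (Equivalently: for every other point r, the cross product (q − p) × (r − p) ≥ 0.)
Starting point (lowest x, tie lowest y): (-1, 9). Wrap until returning to start. Resulting hull: (-1, 9), (9, -8), (8, 3), (2, 9).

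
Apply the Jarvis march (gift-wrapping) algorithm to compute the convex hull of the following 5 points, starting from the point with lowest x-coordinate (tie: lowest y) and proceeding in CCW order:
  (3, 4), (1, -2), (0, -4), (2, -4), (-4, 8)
Hull (CCW) = [(-4, 8), (0, -4), (2, -4), (3, 4)]

Jarvis march: at each step, from the current hull vertex p, select the next vertex q as the point such that every other point lies strictly to the left of (or on) the directed line p → q. (Equivalently: for every other point r, the cross product (q − p) × (r − p) ≥ 0.)
Starting point (lowest x, tie lowest y): (-4, 8). Wrap until returning to start. Resulting hull: (-4, 8), (0, -4), (2, -4), (3, 4).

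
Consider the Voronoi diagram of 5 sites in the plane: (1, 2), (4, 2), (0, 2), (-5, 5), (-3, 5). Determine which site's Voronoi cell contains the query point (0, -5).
Nearest site = (0, 2)

The Voronoi cell of site s contains exactly those query points closer to s than to any other site. Compute squared distances from q = (0, -5) to each site:
  (0 − 0)² + (2 − -5)² = 49
  (1 − 0)² + (2 − -5)² = 50
  (4 − 0)² + (2 − -5)² = 65
  (-3 − 0)² + (5 − -5)² = 109
  (-5 − 0)² + (5 − -5)² = 125
Minimum is attained by (0, 2), so q lies in its Voronoi cell.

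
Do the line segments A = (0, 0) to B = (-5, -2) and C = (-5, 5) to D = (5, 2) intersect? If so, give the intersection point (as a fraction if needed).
No (intersection of containing lines falls outside at least one segment)

Parametrize and solve: t = -1, s = 1. At least one of these is outside [0, 1], so the segments do not intersect.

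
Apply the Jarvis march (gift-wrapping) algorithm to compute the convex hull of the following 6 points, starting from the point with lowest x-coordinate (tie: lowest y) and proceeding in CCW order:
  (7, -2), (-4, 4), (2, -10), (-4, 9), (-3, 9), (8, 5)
Hull (CCW) = [(-4, 4), (2, -10), (7, -2), (8, 5), (-3, 9), (-4, 9)]

Jarvis march: at each step, from the current hull vertex p, select the next vertex q as the point such that every other point lies strictly to the left of (or on) the directed line p → q. (Equivalently: for every other point r, the cross product (q − p) × (r − p) ≥ 0.)
Starting point (lowest x, tie lowest y): (-4, 4). Wrap until returning to start. Resulting hull: (-4, 4), (2, -10), (7, -2), (8, 5), (-3, 9), (-4, 9).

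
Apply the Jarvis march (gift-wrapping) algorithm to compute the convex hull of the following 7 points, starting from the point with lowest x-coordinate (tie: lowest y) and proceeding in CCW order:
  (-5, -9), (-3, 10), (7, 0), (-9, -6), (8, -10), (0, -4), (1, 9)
Hull (CCW) = [(-9, -6), (-5, -9), (8, -10), (7, 0), (1, 9), (-3, 10)]

Jarvis march: at each step, from the current hull vertex p, select the next vertex q as the point such that every other point lies strictly to the left of (or on) the directed line p → q. (Equivalently: for every other point r, the cross product (q − p) × (r − p) ≥ 0.)
Starting point (lowest x, tie lowest y): (-9, -6). Wrap until returning to start. Resulting hull: (-9, -6), (-5, -9), (8, -10), (7, 0), (1, 9), (-3, 10).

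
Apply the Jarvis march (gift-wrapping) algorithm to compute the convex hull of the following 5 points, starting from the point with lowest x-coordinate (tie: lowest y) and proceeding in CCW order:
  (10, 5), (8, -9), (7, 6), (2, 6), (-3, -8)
Hull (CCW) = [(-3, -8), (8, -9), (10, 5), (7, 6), (2, 6)]

Jarvis march: at each step, from the current hull vertex p, select the next vertex q as the point such that every other point lies strictly to the left of (or on) the directed line p → q. (Equivalently: for every other point r, the cross product (q − p) × (r − p) ≥ 0.)
Starting point (lowest x, tie lowest y): (-3, -8). Wrap until returning to start. Resulting hull: (-3, -8), (8, -9), (10, 5), (7, 6), (2, 6).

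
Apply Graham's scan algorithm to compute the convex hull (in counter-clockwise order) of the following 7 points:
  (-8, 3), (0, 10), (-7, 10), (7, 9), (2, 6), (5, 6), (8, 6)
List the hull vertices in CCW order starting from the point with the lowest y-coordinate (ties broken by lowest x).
Hull (CCW) = [(-8, 3), (8, 6), (7, 9), (0, 10), (-7, 10)]

Graham scan procedure:
  1. Find the pivot p₀ = point with lowest y (tie → lowest x): (-8, 3).
  2. Sort the remaining points by polar angle around p₀.
  3. Walk through sorted points, maintaining a stack; pop the top while the last three entries make a non-left turn (cross product ≤ 0).
  4. Final stack is the convex hull in CCW order: (-8, 3), (8, 6), (7, 9), (0, 10), (-7, 10).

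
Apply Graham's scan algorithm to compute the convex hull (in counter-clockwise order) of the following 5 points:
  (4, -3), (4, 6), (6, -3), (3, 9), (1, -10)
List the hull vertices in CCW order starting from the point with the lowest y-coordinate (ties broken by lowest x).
Hull (CCW) = [(1, -10), (6, -3), (4, 6), (3, 9)]

Graham scan procedure:
  1. Find the pivot p₀ = point with lowest y (tie → lowest x): (1, -10).
  2. Sort the remaining points by polar angle around p₀.
  3. Walk through sorted points, maintaining a stack; pop the top while the last three entries make a non-left turn (cross product ≤ 0).
  4. Final stack is the convex hull in CCW order: (1, -10), (6, -3), (4, 6), (3, 9).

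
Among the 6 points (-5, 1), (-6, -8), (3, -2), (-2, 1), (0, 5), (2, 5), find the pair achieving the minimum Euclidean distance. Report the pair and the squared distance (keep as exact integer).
Pair = ((0, 5), (2, 5)); squared distance = 4

Compute all C(6, 2) = 15 pairwise squared distances (x_i − x_j)² + (y_i − y_j)². The minimum is 4, attained by the pair ((0, 5), (2, 5)).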